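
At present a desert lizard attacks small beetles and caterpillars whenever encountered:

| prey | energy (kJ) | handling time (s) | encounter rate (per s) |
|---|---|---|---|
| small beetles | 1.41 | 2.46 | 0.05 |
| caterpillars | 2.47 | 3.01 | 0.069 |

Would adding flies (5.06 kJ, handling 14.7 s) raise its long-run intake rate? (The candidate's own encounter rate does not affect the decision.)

Yes

Intake rate on the current diet: R = (0.05×1.41 + 0.069×2.47) / (1 + 0.05×2.46 + 0.069×3.01) = 0.2409/1.331 = 0.1811 kJ/s.
Profitability of flies: 5.06/14.7 = 0.3442 kJ/s.
Since 0.3442 > R, including flies increases the long-run rate.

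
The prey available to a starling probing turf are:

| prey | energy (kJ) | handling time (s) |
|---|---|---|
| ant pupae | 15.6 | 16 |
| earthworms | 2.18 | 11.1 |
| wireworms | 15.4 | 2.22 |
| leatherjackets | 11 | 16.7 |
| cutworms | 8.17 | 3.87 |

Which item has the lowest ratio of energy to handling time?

earthworms

Profitability E/h (kJ/s): ant pupae = 15.6/16 = 0.975, earthworms = 2.18/11.1 = 0.196, wireworms = 15.4/2.22 = 6.94, leatherjackets = 11/16.7 = 0.659, cutworms = 8.17/3.87 = 2.11.
Ranked: wireworms > cutworms > ant pupae > leatherjackets > earthworms.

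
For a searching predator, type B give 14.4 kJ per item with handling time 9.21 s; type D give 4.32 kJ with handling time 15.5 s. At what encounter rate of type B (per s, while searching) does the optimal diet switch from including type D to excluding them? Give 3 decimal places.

0.024 per s

At the threshold, the rate on type B alone equals the profitability of type D: λ·14.4/(1 + λ·9.21) = 4.32/15.5 = 0.2787.
Rearranging, λ(14.4 − 0.2787×9.21) = 0.2787, so λ = 0.2787/11.83 = 0.02355 per s.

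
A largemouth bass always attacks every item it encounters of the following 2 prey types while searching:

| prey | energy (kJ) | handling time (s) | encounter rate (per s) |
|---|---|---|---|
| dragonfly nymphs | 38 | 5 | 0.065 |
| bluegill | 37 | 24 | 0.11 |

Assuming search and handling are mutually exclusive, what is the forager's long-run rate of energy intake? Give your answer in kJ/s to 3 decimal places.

R = Σλ_iE_i / (1 + Σλ_ih_i)
Numerator: 0.065×38 + 0.11×37 = 6.54
Denominator: 1 + 0.065×5 + 0.11×24 = 3.965
R = 6.54/3.965 = 1.649 kJ/s

1.649 kJ/s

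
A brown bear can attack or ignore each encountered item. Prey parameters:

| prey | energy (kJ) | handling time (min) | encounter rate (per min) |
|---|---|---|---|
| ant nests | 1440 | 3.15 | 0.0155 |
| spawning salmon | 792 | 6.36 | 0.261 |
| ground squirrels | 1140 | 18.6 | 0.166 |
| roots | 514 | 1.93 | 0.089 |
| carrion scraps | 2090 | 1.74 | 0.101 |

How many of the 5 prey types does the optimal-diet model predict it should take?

E/h in descending order: carrion scraps 1.2e+03, ant nests 457, roots 266, spawning salmon 125, ground squirrels 61.3 kJ/min. The optimal diet is the largest prefix of this list for which every included type satisfies E_i/h_i > R on the types above it.
Rate on top 1: 179.5. ant nests: 457 > 179.5 → include.
Rate on top 2: 190.6. roots: 266 > 190.6 → include.
Rate on top 3: 199.9. spawning salmon: 125 < 199.9 → exclude; stop.
Optimal diet: carrion scraps, ant nests, roots — 3 of 5 types.

3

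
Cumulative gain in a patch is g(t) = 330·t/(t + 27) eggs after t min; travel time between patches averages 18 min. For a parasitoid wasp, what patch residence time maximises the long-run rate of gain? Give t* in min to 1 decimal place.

Optimal t* satisfies g'(t*) = g(t*)/(T + t*).
g'(t) = 330·27/(t + 27)². Setting 330·27/(t+27)² = 330t/[(t+27)(18+t)] gives 27(18+t) = t(t+27), so t² = 27×18 = 486.
t* = √486 = 22.05 min.

22.0 min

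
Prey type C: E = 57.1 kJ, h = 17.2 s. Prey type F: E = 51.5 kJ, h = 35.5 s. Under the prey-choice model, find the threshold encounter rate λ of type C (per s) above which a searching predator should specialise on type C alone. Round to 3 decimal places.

Drop type F once their profitability E₂/h₂ falls below the rate achievable on type C alone: E₂/h₂ = λE₁/(1 + λh₁).
Solve for λ: λE₁h₂ = E₂(1 + λh₁) → λ(E₁h₂ − E₂h₁) = E₂ → λ = E₂/(E₁h₂ − E₂h₁).
λ = 51.5/(57.1×35.5 − 51.5×17.2) = 51.5/1141 = 0.04513 per s.

0.045 per s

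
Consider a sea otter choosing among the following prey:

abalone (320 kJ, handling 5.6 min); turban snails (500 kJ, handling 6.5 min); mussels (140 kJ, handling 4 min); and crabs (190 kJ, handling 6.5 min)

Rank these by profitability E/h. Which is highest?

In descending order of E/h:
turban snails: 500/6.5 = 76.9 kJ/min
abalone: 320/5.6 = 57.1 kJ/min
mussels: 140/4 = 35 kJ/min
crabs: 190/6.5 = 29.2 kJ/min

turban snails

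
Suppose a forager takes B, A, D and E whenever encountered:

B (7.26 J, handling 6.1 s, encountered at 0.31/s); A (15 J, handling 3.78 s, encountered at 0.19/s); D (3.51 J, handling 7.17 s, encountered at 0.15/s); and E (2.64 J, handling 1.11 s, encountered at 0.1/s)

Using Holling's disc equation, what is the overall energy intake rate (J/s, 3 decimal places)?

1.228 J/s

R = (0.31×7.26 + 0.19×15 + 0.15×3.51 + 0.1×2.64) / (1 + 0.31×6.1 + 0.19×3.78 + 0.15×7.17 + 0.1×1.11) = 5.891/4.796 = 1.228 J/s.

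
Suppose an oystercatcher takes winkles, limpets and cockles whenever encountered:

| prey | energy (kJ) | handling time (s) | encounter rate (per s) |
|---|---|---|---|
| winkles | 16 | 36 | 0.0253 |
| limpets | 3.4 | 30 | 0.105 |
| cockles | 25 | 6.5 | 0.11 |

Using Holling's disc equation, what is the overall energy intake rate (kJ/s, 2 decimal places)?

0.61 kJ/s

Energy encountered per unit search time: 0.0253×16 + 0.105×3.4 + 0.11×25 = 3.512 kJ/s.
Handling time per unit search time: 0.0253×36 + 0.105×30 + 0.11×6.5 = 4.776.
Rate = 3.512/(1 + 4.776) = 0.608 kJ/s.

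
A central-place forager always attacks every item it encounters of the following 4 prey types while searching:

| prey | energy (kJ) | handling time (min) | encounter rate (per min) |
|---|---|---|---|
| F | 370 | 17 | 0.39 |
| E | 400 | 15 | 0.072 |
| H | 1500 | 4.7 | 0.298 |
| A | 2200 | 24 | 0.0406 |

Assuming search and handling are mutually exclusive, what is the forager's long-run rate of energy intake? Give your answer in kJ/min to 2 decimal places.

R = (0.39×370 + 0.072×400 + 0.298×1500 + 0.0406×2200) / (1 + 0.39×17 + 0.072×15 + 0.298×4.7 + 0.0406×24) = 709.4/11.08 = 64 kJ/min.

64.00 kJ/min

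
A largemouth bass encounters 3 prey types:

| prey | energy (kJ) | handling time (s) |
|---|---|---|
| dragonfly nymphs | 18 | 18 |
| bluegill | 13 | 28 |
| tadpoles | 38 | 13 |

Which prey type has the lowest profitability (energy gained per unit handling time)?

Profitability E/h (kJ/s): dragonfly nymphs = 18/18 = 1, bluegill = 13/28 = 0.464, tadpoles = 38/13 = 2.92.
Ranked: tadpoles > dragonfly nymphs > bluegill.

bluegill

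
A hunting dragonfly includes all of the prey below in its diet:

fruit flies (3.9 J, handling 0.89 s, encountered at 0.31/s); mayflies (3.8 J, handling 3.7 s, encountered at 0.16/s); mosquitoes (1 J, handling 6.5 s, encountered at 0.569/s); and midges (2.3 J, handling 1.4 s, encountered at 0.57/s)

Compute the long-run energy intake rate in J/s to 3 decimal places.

Energy encountered per unit search time: 0.31×3.9 + 0.16×3.8 + 0.569×1 + 0.57×2.3 = 3.697 J/s.
Handling time per unit search time: 0.31×0.89 + 0.16×3.7 + 0.569×6.5 + 0.57×1.4 = 5.364.
Rate = 3.697/(1 + 5.364) = 0.5809 J/s.

0.581 J/s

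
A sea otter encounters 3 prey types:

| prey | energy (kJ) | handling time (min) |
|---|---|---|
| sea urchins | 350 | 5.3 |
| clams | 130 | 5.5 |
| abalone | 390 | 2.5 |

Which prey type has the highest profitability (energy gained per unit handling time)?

abalone

Profitability E/h (kJ/min): sea urchins = 350/5.3 = 66, clams = 130/5.5 = 23.6, abalone = 390/2.5 = 156.
Ranked: abalone > sea urchins > clams.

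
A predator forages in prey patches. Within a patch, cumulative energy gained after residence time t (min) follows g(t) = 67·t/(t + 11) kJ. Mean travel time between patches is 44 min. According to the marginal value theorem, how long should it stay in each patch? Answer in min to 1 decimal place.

By the marginal value theorem, leave when the instantaneous gain rate g'(t) equals the habitat-wide average g(t)/(T + t).
g'(t) = 67·11/(t + 11)². Setting 67·11/(t+11)² = 67t/[(t+11)(44+t)] gives 11(44+t) = t(t+11), so t² = 11×44 = 484.
t* = √484 = 22 min.

22.0 min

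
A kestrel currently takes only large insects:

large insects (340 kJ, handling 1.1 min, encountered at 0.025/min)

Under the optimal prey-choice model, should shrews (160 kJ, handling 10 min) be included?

Yes

Current rate: (0.025×340)/(1 + 0.025×1.1) = 8.273 kJ/min.
Profitability of shrews: 160/10 = 16 kJ/min.
Since 16 > R, including shrews increases the long-run rate.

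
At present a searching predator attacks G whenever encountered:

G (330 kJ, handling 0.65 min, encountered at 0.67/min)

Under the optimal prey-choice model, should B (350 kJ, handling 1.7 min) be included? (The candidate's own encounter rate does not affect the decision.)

Yes

Current rate: (0.67×330)/(1 + 0.67×0.65) = 154 kJ/min.
Profitability of B: 350/1.7 = 205.9 kJ/min.
Since 205.9 > R, including B increases the long-run rate.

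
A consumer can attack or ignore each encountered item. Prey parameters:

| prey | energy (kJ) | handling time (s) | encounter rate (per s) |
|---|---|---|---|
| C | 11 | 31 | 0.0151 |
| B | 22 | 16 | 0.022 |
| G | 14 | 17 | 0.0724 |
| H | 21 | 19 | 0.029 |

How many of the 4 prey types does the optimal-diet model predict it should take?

E/h in descending order: B 1.38, H 1.11, G 0.824, C 0.355 kJ/s. The optimal diet is the largest prefix of this list for which every included type satisfies E_i/h_i > R on the types above it.
Rate on top 1: 0.358. H: 1.11 > 0.358 → include.
Rate on top 2: 0.5744. G: 0.824 > 0.5744 → include.
Rate on top 3: 0.6722. C: 0.355 < 0.6722 → exclude; stop.
Optimal diet: B, H, G — 3 of 4 types.

3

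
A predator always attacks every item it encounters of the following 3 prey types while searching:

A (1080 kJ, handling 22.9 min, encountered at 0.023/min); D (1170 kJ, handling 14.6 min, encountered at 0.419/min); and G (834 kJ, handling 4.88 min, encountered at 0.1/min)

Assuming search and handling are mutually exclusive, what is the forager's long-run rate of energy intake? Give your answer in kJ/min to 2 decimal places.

73.59 kJ/min

R = Σλ_iE_i / (1 + Σλ_ih_i)
Numerator: 0.023×1080 + 0.419×1170 + 0.1×834 = 598.5
Denominator: 1 + 0.023×22.9 + 0.419×14.6 + 0.1×4.88 = 8.132
R = 598.5/8.132 = 73.59 kJ/min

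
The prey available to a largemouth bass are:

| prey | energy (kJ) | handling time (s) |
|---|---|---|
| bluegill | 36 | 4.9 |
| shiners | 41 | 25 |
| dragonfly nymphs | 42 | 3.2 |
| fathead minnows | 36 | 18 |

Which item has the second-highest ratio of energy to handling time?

Profitability E/h (kJ/s): bluegill = 36/4.9 = 7.35, shiners = 41/25 = 1.64, dragonfly nymphs = 42/3.2 = 13.1, fathead minnows = 36/18 = 2.
Ranked: dragonfly nymphs > bluegill > fathead minnows > shiners.

bluegill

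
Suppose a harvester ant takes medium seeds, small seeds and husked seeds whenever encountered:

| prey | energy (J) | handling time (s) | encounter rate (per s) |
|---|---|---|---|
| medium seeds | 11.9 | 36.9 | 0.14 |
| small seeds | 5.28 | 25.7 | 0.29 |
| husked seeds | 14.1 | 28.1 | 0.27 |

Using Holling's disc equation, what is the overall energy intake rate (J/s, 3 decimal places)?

0.330 J/s

R = (0.14×11.9 + 0.29×5.28 + 0.27×14.1) / (1 + 0.14×36.9 + 0.29×25.7 + 0.27×28.1) = 7.004/21.21 = 0.3303 J/s.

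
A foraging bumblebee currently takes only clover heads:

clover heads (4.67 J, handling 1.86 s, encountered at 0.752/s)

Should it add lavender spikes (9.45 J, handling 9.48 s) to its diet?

No

Current rate: (0.752×4.67)/(1 + 0.752×1.86) = 1.464 J/s.
Profitability of lavender spikes: 9.45/9.48 = 0.9968 J/s.
0.9968 < 1.464, so adding lavender spikes would lower the average — exclude it.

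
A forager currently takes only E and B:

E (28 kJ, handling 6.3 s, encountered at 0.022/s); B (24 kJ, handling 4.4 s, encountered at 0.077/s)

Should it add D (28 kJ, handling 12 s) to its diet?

Intake rate on the current diet: R = (0.022×28 + 0.077×24) / (1 + 0.022×6.3 + 0.077×4.4) = 2.464/1.477 = 1.668 kJ/s.
D: E/h = 28/12 = 2.333 kJ/s.
2.333 > 1.668, so adding D raises the average — include it.

Yes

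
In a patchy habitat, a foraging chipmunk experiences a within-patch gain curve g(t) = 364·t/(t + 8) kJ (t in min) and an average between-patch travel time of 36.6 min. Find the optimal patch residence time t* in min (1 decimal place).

17.1 min

By the marginal value theorem, leave when the instantaneous gain rate g'(t) equals the habitat-wide average g(t)/(T + t).
g'(t) = 364·8/(t + 8)². Setting 364·8/(t+8)² = 364t/[(t+8)(36.6+t)] gives 8(36.6+t) = t(t+8), so t² = 8×36.6 = 292.8.
t* = √292.8 = 17.11 min.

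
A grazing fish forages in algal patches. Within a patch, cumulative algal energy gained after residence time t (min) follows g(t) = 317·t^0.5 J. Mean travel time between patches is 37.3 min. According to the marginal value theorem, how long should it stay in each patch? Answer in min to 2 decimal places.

37.30 min

Maximise g(t)/(T+t): set derivative to zero → g'(t)(T+t) = g(t).
g'(t) = 0.5·317·t^-0.5. Setting 0.5·317·t^-0.5 = 317·t^0.5/(37.3+t) gives 0.5(37.3+t) = t, so 0.50·t = 0.5×37.3.
t* = 0.5×37.3/0.50 = 37.3 min.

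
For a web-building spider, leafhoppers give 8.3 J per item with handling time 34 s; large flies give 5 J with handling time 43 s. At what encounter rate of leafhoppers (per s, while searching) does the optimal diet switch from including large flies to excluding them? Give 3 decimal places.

The zero-one rule: include large flies iff E₂/h₂ > λE₁/(1+λh₁). Equality gives the switch point.
λE₁h₂ = E₂ + λE₂h₁ ⇒ λ = E₂/(E₁h₂ − E₂h₁) = 5/(356.9 − 170) = 0.02675 per s.

0.027 per s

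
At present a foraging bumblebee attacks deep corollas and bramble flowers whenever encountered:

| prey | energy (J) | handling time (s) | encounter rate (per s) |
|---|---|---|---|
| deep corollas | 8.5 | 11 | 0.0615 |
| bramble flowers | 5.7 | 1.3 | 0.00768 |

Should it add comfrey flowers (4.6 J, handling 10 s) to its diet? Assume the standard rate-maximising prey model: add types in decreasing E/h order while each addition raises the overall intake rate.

On deep corollas and bramble flowers alone, R = ΣλE/(1+Σλh) = 0.5665/1.686 = 0.3359 J/s.
Profitability of comfrey flowers: 4.6/10 = 0.46 J/s.
0.46 > 0.3359, so adding comfrey flowers raises the average — include it.

Yes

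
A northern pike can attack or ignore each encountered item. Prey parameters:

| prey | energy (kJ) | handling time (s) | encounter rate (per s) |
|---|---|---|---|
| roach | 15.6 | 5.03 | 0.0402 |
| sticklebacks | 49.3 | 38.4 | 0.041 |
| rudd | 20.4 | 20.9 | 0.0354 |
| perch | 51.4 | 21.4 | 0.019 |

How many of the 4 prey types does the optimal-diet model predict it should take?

3

Rank by E/h (kJ/s): roach 3.1, perch 2.4, sticklebacks 1.28, rudd 0.976. Include each in turn until the next type's E/h falls below the running intake rate.
Rate on top 1: 0.5216. perch: 2.4 > 0.5216 → include.
Rate on top 2: 0.9968. sticklebacks: 1.28 > 0.9968 → include.
Rate on top 3: 1.139. rudd: 0.976 < 1.139 → exclude; stop.
Optimal diet: roach, perch, sticklebacks — 3 of 4 types.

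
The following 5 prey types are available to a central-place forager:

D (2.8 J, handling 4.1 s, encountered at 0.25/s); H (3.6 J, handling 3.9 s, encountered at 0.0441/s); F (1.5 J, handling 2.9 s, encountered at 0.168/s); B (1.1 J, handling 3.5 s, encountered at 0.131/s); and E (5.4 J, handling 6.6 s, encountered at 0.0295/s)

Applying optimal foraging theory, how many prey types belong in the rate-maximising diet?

Profitabilities (E/h, J/s): H 0.923, E 0.818, D 0.683, F 0.517, B 0.314. Add prey in this order while the next type's profitability exceeds the intake rate on those already taken.
Rate on top 1: 0.1355. E: 0.818 > 0.1355 → include.
Rate on top 2: 0.2327. D: 0.683 > 0.2327 → include.
Rate on top 3: 0.4257. F: 0.517 > 0.4257 → include.
Rate on top 4: 0.4412. B: 0.314 < 0.4412 → exclude; stop.
Optimal diet: H, E, D, F — 4 of 5 types.

4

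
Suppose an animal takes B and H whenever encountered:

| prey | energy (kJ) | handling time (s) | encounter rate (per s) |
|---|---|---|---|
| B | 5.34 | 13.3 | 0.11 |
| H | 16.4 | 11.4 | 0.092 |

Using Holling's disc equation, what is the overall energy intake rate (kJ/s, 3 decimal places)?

0.597 kJ/s

R = Σλ_iE_i / (1 + Σλ_ih_i)
Numerator: 0.11×5.34 + 0.092×16.4 = 2.096
Denominator: 1 + 0.11×13.3 + 0.092×11.4 = 3.512
R = 2.096/3.512 = 0.5969 kJ/s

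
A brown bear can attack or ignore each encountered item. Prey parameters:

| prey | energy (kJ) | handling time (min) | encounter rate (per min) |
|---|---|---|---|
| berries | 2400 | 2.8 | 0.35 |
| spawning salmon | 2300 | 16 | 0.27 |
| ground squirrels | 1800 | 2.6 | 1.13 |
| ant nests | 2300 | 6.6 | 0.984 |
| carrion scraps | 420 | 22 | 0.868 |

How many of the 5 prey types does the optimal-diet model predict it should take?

Profitabilities (E/h, kJ/min): berries 857, ground squirrels 692, ant nests 348, spawning salmon 144, carrion scraps 19.1. Add prey in this order while the next type's profitability exceeds the intake rate on those already taken.
Rate on top 1: 424.2. ground squirrels: 692 > 424.2 → include.
Rate on top 2: 584.4. ant nests: 348 < 584.4 → exclude; stop.
Optimal diet: berries, ground squirrels — 2 of 5 types.

2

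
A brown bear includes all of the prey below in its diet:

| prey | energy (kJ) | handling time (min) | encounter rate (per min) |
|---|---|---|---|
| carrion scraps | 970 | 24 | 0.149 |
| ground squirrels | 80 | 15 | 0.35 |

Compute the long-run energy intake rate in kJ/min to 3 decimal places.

R = Σλ_iE_i / (1 + Σλ_ih_i)
Numerator: 0.149×970 + 0.35×80 = 172.5
Denominator: 1 + 0.149×24 + 0.35×15 = 9.826
R = 172.5/9.826 = 17.56 kJ/min

17.559 kJ/min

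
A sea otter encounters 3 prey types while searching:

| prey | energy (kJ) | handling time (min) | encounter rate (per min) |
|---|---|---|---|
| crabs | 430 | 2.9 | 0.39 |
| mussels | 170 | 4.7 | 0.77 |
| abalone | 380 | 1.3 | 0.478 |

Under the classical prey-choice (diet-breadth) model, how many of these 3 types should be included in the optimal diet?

Profitabilities (E/h, kJ/min): abalone 292, crabs 148, mussels 36.2. Add prey in this order while the next type's profitability exceeds the intake rate on those already taken.
Rate on top 1: 112. crabs: 148 > 112 → include.
Rate on top 2: 126.9. mussels: 36.2 < 126.9 → exclude; stop.
Optimal diet: abalone, crabs — 2 of 3 types.

2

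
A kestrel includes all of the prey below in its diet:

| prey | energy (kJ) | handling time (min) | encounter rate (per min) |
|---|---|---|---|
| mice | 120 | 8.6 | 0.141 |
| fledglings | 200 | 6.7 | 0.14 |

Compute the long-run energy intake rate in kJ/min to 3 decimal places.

14.258 kJ/min

R = (0.141×120 + 0.14×200) / (1 + 0.141×8.6 + 0.14×6.7) = 44.92/3.151 = 14.26 kJ/min.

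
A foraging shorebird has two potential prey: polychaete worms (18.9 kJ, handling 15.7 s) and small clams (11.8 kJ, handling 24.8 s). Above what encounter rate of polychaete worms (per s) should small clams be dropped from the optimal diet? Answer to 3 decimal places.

0.042 per s

At the threshold, the rate on polychaete worms alone equals the profitability of small clams: λ·18.9/(1 + λ·15.7) = 11.8/24.8 = 0.4758.
Rearranging, λ(18.9 − 0.4758×15.7) = 0.4758, so λ = 0.4758/11.43 = 0.04163 per s.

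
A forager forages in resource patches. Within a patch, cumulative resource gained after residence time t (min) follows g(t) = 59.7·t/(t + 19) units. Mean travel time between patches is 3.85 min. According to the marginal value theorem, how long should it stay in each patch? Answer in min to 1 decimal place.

By the marginal value theorem, leave when the instantaneous gain rate g'(t) equals the habitat-wide average g(t)/(T + t).
g'(t) = 59.7·19/(t + 19)². Setting 59.7·19/(t+19)² = 59.7t/[(t+19)(3.85+t)] gives 19(3.85+t) = t(t+19), so t² = 19×3.85 = 73.15.
t* = √73.15 = 8.553 min.

8.6 min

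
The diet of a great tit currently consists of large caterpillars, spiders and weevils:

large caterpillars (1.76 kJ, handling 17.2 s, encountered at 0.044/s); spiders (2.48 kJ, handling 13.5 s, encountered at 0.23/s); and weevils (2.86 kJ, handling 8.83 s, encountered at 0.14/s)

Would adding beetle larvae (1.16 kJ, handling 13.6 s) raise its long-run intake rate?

No

Intake rate on the current diet: R = (0.044×1.76 + 0.23×2.48 + 0.14×2.86) / (1 + 0.044×17.2 + 0.23×13.5 + 0.14×8.83) = 1.048/6.098 = 0.1719 kJ/s.
Profitability of beetle larvae: 1.16/13.6 = 0.08529 kJ/s.
Since 0.08529 < R, time spent handling beetle larvae is better spent searching.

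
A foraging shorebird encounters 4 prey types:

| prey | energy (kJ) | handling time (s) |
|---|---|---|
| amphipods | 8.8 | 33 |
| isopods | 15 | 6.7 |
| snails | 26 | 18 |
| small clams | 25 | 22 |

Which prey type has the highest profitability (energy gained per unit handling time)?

isopods

In descending order of E/h:
isopods: 15/6.7 = 2.24 kJ/s
snails: 26/18 = 1.44 kJ/s
small clams: 25/22 = 1.14 kJ/s
amphipods: 8.8/33 = 0.267 kJ/s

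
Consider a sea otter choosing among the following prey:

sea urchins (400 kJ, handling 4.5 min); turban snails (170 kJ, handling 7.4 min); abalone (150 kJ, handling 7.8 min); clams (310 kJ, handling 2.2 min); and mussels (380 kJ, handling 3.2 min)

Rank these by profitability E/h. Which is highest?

clams

In descending order of E/h:
clams: 310/2.2 = 141 kJ/min
mussels: 380/3.2 = 119 kJ/min
sea urchins: 400/4.5 = 88.9 kJ/min
turban snails: 170/7.4 = 23 kJ/min
abalone: 150/7.8 = 19.2 kJ/min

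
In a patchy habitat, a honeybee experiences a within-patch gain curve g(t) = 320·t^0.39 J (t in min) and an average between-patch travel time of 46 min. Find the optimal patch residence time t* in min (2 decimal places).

29.41 min

Optimal t* satisfies g'(t*) = g(t*)/(T + t*).
g'(t) = 0.39·320·t^-0.61. Setting 0.39·320·t^-0.61 = 320·t^0.39/(46+t) gives 0.39(46+t) = t, so 0.61·t = 0.39×46.
t* = 0.39×46/0.61 = 29.41 min.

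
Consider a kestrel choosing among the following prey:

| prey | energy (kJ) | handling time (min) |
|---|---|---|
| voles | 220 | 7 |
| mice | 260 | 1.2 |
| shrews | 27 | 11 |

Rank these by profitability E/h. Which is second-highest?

voles

Profitability E/h (kJ/min): voles = 220/7 = 31.4, mice = 260/1.2 = 217, shrews = 27/11 = 2.45.
Ranked: mice > voles > shrews.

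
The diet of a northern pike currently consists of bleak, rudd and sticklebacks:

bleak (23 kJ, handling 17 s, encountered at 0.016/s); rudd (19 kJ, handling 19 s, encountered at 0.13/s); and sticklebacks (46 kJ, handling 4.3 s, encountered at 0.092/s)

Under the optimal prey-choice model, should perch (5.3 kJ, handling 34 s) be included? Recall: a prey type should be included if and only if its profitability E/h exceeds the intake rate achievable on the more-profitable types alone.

Intake rate on the current diet: R = (0.016×23 + 0.13×19 + 0.092×46) / (1 + 0.016×17 + 0.13×19 + 0.092×4.3) = 7.07/4.138 = 1.709 kJ/s.
Profitability of perch: 5.3/34 = 0.1559 kJ/s.
Since 0.1559 < R, time spent handling perch is better spent searching.

No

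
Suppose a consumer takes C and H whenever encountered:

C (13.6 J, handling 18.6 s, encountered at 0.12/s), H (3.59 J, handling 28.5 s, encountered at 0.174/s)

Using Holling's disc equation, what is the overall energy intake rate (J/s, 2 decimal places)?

0.28 J/s

Energy encountered per unit search time: 0.12×13.6 + 0.174×3.59 = 2.257 J/s.
Handling time per unit search time: 0.12×18.6 + 0.174×28.5 = 7.191.
Rate = 2.257/(1 + 7.191) = 0.2755 J/s.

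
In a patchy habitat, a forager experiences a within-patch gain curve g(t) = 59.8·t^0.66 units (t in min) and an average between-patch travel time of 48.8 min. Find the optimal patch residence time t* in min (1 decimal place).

94.7 min

Maximise g(t)/(T+t): set derivative to zero → g'(t)(T+t) = g(t).
g'(t) = 0.66·59.8·t^-0.34. Setting 0.66·59.8·t^-0.34 = 59.8·t^0.66/(48.8+t) gives 0.66(48.8+t) = t, so 0.34·t = 0.66×48.8.
t* = 0.66×48.8/0.34 = 94.73 min.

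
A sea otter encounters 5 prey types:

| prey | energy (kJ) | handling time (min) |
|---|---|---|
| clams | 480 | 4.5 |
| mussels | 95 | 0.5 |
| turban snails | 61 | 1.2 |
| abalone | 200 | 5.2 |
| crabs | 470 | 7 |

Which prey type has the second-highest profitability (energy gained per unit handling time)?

clams

In descending order of E/h:
mussels: 95/0.5 = 190 kJ/min
clams: 480/4.5 = 107 kJ/min
crabs: 470/7 = 67.1 kJ/min
turban snails: 61/1.2 = 50.8 kJ/min
abalone: 200/5.2 = 38.5 kJ/min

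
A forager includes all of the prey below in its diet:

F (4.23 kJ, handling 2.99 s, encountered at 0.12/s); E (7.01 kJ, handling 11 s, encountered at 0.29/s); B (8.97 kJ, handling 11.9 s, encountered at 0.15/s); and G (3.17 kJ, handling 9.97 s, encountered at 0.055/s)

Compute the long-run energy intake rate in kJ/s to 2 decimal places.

R = Σλ_iE_i / (1 + Σλ_ih_i)
Numerator: 0.12×4.23 + 0.29×7.01 + 0.15×8.97 + 0.055×3.17 = 4.06
Denominator: 1 + 0.12×2.99 + 0.29×11 + 0.15×11.9 + 0.055×9.97 = 6.882
R = 4.06/6.882 = 0.59 kJ/s

0.59 kJ/s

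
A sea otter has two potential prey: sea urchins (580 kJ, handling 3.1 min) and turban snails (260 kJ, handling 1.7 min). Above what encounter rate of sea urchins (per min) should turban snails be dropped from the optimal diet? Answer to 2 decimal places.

1.44 per min

At the threshold, the rate on sea urchins alone equals the profitability of turban snails: λ·580/(1 + λ·3.1) = 260/1.7 = 152.9.
Rearranging, λ(580 − 152.9×3.1) = 152.9, so λ = 152.9/105.9 = 1.444 per min.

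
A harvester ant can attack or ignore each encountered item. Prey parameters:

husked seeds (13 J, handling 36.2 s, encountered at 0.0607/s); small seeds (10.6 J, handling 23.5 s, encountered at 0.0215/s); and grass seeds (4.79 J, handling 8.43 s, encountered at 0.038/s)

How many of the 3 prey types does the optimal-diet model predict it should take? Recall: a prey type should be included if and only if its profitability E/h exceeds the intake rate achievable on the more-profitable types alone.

3

Rank by E/h (J/s): grass seeds 0.568, small seeds 0.451, husked seeds 0.359. Include each in turn until the next type's E/h falls below the running intake rate.
Rate on top 1: 0.1379. small seeds: 0.451 > 0.1379 → include.
Rate on top 2: 0.2245. husked seeds: 0.359 > 0.2245 → include.
Optimal diet: grass seeds, small seeds, husked seeds — 3 of 3 types.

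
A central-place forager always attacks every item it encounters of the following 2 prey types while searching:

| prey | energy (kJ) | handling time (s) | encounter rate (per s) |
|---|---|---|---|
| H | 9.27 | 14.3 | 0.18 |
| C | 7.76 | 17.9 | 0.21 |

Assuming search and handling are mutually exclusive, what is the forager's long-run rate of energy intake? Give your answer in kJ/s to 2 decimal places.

Energy encountered per unit search time: 0.18×9.27 + 0.21×7.76 = 3.298 kJ/s.
Handling time per unit search time: 0.18×14.3 + 0.21×17.9 = 6.333.
Rate = 3.298/(1 + 6.333) = 0.4498 kJ/s.

0.45 kJ/s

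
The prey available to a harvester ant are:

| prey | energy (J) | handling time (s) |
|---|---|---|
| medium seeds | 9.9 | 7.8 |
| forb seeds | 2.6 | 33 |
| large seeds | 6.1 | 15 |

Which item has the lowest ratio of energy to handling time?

In descending order of E/h:
medium seeds: 9.9/7.8 = 1.27 J/s
large seeds: 6.1/15 = 0.407 J/s
forb seeds: 2.6/33 = 0.0788 J/s

forb seeds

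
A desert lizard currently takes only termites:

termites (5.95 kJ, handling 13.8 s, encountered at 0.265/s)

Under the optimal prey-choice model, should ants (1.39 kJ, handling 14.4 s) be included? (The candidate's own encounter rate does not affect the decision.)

On termites alone, R = ΣλE/(1+Σλh) = 1.577/4.657 = 0.3386 kJ/s.
Profitability of ants: 1.39/14.4 = 0.09653 kJ/s.
Since 0.09653 < R, time spent handling ants is better spent searching.

No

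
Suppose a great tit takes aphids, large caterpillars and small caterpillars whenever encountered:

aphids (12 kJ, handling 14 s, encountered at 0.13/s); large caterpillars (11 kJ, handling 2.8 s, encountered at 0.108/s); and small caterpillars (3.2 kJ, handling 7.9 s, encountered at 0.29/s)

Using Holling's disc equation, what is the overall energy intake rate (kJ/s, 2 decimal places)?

0.68 kJ/s

R = (0.13×12 + 0.108×11 + 0.29×3.2) / (1 + 0.13×14 + 0.108×2.8 + 0.29×7.9) = 3.676/5.413 = 0.6791 kJ/s.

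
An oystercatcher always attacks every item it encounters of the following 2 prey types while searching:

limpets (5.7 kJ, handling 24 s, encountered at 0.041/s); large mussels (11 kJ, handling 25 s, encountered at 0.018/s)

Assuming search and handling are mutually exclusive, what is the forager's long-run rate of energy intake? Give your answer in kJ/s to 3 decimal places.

R = (0.041×5.7 + 0.018×11) / (1 + 0.041×24 + 0.018×25) = 0.4317/2.434 = 0.1774 kJ/s.

0.177 kJ/s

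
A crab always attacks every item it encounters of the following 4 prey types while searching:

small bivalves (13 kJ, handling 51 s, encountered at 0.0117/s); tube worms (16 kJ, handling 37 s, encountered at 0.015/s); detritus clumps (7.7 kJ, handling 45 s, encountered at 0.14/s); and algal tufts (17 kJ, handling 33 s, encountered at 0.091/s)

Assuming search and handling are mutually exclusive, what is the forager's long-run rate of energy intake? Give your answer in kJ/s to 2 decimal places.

R = Σλ_iE_i / (1 + Σλ_ih_i)
Numerator: 0.0117×13 + 0.015×16 + 0.14×7.7 + 0.091×17 = 3.017
Denominator: 1 + 0.0117×51 + 0.015×37 + 0.14×45 + 0.091×33 = 11.45
R = 3.017/11.45 = 0.2634 kJ/s

0.26 kJ/s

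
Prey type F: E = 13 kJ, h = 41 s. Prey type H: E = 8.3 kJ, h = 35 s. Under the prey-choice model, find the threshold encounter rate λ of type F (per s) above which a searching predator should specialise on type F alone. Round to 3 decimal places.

0.072 per s

At the threshold, the rate on type F alone equals the profitability of type H: λ·13/(1 + λ·41) = 8.3/35 = 0.2371.
Rearranging, λ(13 − 0.2371×41) = 0.2371, so λ = 0.2371/3.277 = 0.07236 per s.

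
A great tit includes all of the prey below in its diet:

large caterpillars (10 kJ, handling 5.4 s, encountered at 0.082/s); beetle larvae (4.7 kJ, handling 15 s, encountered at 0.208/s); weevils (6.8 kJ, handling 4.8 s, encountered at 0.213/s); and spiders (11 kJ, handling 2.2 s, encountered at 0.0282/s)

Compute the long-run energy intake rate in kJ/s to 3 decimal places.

R = Σλ_iE_i / (1 + Σλ_ih_i)
Numerator: 0.082×10 + 0.208×4.7 + 0.213×6.8 + 0.0282×11 = 3.556
Denominator: 1 + 0.082×5.4 + 0.208×15 + 0.213×4.8 + 0.0282×2.2 = 5.647
R = 3.556/5.647 = 0.6297 kJ/s

0.630 kJ/s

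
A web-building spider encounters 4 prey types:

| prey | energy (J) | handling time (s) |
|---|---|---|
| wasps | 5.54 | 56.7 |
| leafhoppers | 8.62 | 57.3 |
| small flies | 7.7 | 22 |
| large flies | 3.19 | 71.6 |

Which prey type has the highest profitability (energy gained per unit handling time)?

small flies

In descending order of E/h:
small flies: 7.7/22 = 0.35 J/s
leafhoppers: 8.62/57.3 = 0.15 J/s
wasps: 5.54/56.7 = 0.0977 J/s
large flies: 3.19/71.6 = 0.0446 J/s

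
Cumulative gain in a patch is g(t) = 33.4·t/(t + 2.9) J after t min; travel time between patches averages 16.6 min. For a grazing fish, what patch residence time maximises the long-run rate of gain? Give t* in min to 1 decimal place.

Optimal t* satisfies g'(t*) = g(t*)/(T + t*).
g'(t) = 33.4·2.9/(t + 2.9)². Setting 33.4·2.9/(t+2.9)² = 33.4t/[(t+2.9)(16.6+t)] gives 2.9(16.6+t) = t(t+2.9), so t² = 2.9×16.6 = 48.14.
t* = √48.14 = 6.938 min.

6.9 min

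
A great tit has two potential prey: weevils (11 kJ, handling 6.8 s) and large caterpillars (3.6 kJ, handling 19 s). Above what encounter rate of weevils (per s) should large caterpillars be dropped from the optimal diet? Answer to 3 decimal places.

At the threshold, the rate on weevils alone equals the profitability of large caterpillars: λ·11/(1 + λ·6.8) = 3.6/19 = 0.1895.
Rearranging, λ(11 − 0.1895×6.8) = 0.1895, so λ = 0.1895/9.712 = 0.01951 per s.

0.020 per s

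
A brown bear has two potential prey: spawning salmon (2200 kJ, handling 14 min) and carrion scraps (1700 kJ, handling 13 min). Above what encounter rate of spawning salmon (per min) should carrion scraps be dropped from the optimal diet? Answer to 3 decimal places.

0.354 per min

Drop carrion scraps once their profitability E₂/h₂ falls below the rate achievable on spawning salmon alone: E₂/h₂ = λE₁/(1 + λh₁).
Solve for λ: λE₁h₂ = E₂(1 + λh₁) → λ(E₁h₂ − E₂h₁) = E₂ → λ = E₂/(E₁h₂ − E₂h₁).
λ = 1700/(2200×13 − 1700×14) = 1700/4800 = 0.3542 per min.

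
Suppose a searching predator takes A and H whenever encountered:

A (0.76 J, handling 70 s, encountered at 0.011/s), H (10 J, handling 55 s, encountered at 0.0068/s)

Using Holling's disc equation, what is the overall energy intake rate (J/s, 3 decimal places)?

0.036 J/s

Energy encountered per unit search time: 0.011×0.76 + 0.0068×10 = 0.07636 J/s.
Handling time per unit search time: 0.011×70 + 0.0068×55 = 1.144.
Rate = 0.07636/(1 + 1.144) = 0.03562 J/s.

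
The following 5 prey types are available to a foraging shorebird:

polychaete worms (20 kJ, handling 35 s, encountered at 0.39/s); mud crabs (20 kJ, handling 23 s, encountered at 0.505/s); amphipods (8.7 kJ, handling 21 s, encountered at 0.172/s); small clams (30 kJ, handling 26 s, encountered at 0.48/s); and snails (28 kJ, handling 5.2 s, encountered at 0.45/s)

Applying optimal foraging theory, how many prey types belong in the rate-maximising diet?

1

E/h in descending order: snails 5.38, small clams 1.15, mud crabs 0.87, polychaete worms 0.571, amphipods 0.414 kJ/s. The optimal diet is the largest prefix of this list for which every included type satisfies E_i/h_i > R on the types above it.
Rate on top 1: 3.772. small clams: 1.15 < 3.772 → exclude; stop.
Optimal diet: snails — 1 of 5 types.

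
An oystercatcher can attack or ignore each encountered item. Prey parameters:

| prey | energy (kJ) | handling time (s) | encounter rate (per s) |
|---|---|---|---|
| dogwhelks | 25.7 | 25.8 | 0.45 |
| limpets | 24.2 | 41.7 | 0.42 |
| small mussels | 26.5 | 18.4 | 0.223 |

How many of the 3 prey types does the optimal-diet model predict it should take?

Rank by E/h (kJ/s): small mussels 1.44, dogwhelks 0.996, limpets 0.58. Include each in turn until the next type's E/h falls below the running intake rate.
Rate on top 1: 1.158. dogwhelks: 0.996 < 1.158 → exclude; stop.
Optimal diet: small mussels — 1 of 3 types.

1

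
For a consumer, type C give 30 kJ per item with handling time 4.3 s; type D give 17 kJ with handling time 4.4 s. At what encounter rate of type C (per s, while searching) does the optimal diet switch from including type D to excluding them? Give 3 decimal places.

0.289 per s

Drop type D once their profitability E₂/h₂ falls below the rate achievable on type C alone: E₂/h₂ = λE₁/(1 + λh₁).
Solve for λ: λE₁h₂ = E₂(1 + λh₁) → λ(E₁h₂ − E₂h₁) = E₂ → λ = E₂/(E₁h₂ − E₂h₁).
λ = 17/(30×4.4 − 17×4.3) = 17/58.9 = 0.2886 per s.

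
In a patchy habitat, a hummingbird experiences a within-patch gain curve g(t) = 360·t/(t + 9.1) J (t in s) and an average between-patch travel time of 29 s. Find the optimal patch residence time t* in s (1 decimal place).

16.2 s

By the marginal value theorem, leave when the instantaneous gain rate g'(t) equals the habitat-wide average g(t)/(T + t).
g'(t) = 360·9.1/(t + 9.1)². Setting 360·9.1/(t+9.1)² = 360t/[(t+9.1)(29+t)] gives 9.1(29+t) = t(t+9.1), so t² = 9.1×29 = 263.9.
t* = √263.9 = 16.24 s.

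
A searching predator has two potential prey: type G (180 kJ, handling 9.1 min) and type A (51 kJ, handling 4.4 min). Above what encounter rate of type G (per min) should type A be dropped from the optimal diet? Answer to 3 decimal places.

Drop type A once their profitability E₂/h₂ falls below the rate achievable on type G alone: E₂/h₂ = λE₁/(1 + λh₁).
Solve for λ: λE₁h₂ = E₂(1 + λh₁) → λ(E₁h₂ − E₂h₁) = E₂ → λ = E₂/(E₁h₂ − E₂h₁).
λ = 51/(180×4.4 − 51×9.1) = 51/327.9 = 0.1555 per min.

0.156 per min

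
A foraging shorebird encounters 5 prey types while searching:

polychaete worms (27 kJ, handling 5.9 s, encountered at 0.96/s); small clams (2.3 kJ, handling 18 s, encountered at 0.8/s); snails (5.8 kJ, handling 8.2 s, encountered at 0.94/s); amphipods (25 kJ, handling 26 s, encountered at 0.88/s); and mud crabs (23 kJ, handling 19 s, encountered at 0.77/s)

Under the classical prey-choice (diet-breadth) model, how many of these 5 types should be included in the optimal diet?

Rank by E/h (kJ/s): polychaete worms 4.58, mud crabs 1.21, amphipods 0.962, snails 0.707, small clams 0.128. Include each in turn until the next type's E/h falls below the running intake rate.
Rate on top 1: 3.89. mud crabs: 1.21 < 3.89 → exclude; stop.
Optimal diet: polychaete worms — 1 of 5 types.

1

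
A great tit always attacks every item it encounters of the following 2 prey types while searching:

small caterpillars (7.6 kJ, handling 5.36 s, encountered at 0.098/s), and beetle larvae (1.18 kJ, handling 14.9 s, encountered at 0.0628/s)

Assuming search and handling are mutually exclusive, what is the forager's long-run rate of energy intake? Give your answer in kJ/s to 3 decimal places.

Energy encountered per unit search time: 0.098×7.6 + 0.0628×1.18 = 0.8189 kJ/s.
Handling time per unit search time: 0.098×5.36 + 0.0628×14.9 = 1.461.
Rate = 0.8189/(1 + 1.461) = 0.3328 kJ/s.

0.333 kJ/s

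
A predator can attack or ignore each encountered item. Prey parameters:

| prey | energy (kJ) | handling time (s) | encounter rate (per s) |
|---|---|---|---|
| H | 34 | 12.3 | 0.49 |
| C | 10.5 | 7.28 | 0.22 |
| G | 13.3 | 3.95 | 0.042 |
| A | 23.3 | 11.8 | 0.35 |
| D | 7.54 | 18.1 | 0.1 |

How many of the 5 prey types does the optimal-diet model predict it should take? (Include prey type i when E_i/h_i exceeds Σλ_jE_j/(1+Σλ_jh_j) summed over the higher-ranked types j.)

Rank by E/h (kJ/s): G 3.37, H 2.76, A 1.97, C 1.44, D 0.417. Include each in turn until the next type's E/h falls below the running intake rate.
Rate on top 1: 0.4791. H: 2.76 > 0.4791 → include.
Rate on top 2: 2.394. A: 1.97 < 2.394 → exclude; stop.
Optimal diet: G, H — 2 of 5 types.

2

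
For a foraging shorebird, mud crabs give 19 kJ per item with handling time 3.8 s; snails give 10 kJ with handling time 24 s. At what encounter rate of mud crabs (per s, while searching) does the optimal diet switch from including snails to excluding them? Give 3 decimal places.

0.024 per s

Drop snails once their profitability E₂/h₂ falls below the rate achievable on mud crabs alone: E₂/h₂ = λE₁/(1 + λh₁).
Solve for λ: λE₁h₂ = E₂(1 + λh₁) → λ(E₁h₂ − E₂h₁) = E₂ → λ = E₂/(E₁h₂ − E₂h₁).
λ = 10/(19×24 − 10×3.8) = 10/418 = 0.02392 per s.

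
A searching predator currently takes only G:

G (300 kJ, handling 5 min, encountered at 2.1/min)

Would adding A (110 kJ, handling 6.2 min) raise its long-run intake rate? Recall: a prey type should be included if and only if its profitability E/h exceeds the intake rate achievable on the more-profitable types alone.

No

Intake rate on the current diet: R = (2.1×300) / (1 + 2.1×5) = 630/11.5 = 54.78 kJ/min.
A: E/h = 110/6.2 = 17.74 kJ/min.
17.74 < 54.78, so adding A would lower the average — exclude it.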